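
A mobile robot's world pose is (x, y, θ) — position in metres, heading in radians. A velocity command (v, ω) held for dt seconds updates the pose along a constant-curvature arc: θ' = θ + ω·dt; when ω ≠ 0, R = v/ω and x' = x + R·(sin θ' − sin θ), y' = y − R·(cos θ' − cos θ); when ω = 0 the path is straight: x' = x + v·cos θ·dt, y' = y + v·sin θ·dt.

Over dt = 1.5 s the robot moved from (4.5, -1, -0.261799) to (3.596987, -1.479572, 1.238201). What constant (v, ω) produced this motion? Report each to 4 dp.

Δθ = 1.238201 − -0.261799 = 1.500000
ω = Δθ/dt = 1.500000/1.5 = 1.0000
R = Δx/(sin θ' − sin θ) = -0.7500
v = R·ω = -0.7500·1.0000 = -0.7500

v = -0.7500, ω = 1.0000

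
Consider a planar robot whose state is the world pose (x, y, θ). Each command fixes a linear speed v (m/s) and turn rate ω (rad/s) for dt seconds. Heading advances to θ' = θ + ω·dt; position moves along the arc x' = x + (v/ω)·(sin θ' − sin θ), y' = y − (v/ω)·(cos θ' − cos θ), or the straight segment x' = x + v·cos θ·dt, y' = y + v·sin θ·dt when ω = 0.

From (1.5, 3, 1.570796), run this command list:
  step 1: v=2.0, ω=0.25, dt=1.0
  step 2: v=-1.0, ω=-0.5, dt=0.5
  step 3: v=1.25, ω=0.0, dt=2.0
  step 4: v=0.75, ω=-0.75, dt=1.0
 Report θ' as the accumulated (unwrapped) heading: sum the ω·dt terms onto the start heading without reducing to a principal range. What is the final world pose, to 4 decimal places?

(1.5818, 7.6661, 0.8208)

step 1: θ'=1.8208 (R=8.0000) → pose (1.2513, 4.9792, 1.8208)
step 2: θ'=1.5708 (R=2.0000) → pose (1.3135, 4.4844, 1.5708)
step 3: θ'=1.5708 (straight) → pose (1.3135, 6.9844, 1.5708)
step 4: θ'=0.8208 (R=-1.0000) → pose (1.5818, 7.6661, 0.8208)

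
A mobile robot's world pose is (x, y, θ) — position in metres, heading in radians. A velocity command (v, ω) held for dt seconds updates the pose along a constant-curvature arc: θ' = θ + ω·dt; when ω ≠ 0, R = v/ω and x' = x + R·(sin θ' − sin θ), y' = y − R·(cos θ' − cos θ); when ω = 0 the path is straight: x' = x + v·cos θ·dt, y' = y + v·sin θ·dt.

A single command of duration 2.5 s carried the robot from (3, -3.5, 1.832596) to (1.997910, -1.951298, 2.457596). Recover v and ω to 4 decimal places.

Δθ = 2.457596 − 1.832596 = 0.625000
ω = Δθ/dt = 0.625000/2.5 = 0.2500
R = −Δy/(cos θ' − cos θ) = 3.0000
v = R·ω = 3.0000·0.2500 = 0.7500

v = 0.7500, ω = 0.2500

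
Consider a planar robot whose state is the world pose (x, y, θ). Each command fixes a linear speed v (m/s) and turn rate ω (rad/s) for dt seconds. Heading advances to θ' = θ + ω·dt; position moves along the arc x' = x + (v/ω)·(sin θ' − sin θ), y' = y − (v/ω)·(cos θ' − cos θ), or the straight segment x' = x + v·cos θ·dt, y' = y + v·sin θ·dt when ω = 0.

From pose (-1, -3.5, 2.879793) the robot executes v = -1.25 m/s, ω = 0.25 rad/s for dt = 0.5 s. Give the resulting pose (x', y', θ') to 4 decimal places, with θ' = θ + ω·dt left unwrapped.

(-0.3878, -3.6237, 3.0048)

θ' = 2.8798 + 0.25·0.5 = 3.0048
R = v/ω = -1.25/0.25 = -5.0000
x' = -1 + -5.0000·(sin 3.0048 − sin 2.8798) = -0.3878
y' = -3.5 − -5.0000·(cos 3.0048 − cos 2.8798) = -3.6237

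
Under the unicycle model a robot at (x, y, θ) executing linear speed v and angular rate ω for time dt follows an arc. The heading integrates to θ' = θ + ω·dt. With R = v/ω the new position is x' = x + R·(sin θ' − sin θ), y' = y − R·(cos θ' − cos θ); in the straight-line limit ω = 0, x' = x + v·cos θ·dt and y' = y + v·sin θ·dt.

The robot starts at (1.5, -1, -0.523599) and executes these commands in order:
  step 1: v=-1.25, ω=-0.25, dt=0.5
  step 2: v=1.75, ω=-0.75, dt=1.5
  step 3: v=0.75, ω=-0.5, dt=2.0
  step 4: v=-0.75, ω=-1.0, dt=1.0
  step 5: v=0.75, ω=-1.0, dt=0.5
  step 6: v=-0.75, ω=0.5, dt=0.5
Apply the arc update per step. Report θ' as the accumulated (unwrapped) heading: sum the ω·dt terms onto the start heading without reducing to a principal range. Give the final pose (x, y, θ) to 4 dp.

step 1: θ'=-0.6486 (R=5.0000) → pose (0.9796, -0.6545, -0.6486)
step 2: θ'=-1.7736 (R=-2.3333) → pose (1.8557, -2.9840, -1.7736)
step 3: θ'=-2.7736 (R=-1.5000) → pose (0.9260, -4.0815, -2.7736)
step 4: θ'=-3.7736 (R=0.7500) → pose (1.6389, -4.1761, -3.7736)
step 5: θ'=-4.2736 (R=-0.7500) → pose (1.4030, -3.8896, -4.2736)
step 6: θ'=-4.0236 (R=-1.5000) → pose (1.6029, -4.2058, -4.0236)

(1.6029, -4.2058, -4.0236)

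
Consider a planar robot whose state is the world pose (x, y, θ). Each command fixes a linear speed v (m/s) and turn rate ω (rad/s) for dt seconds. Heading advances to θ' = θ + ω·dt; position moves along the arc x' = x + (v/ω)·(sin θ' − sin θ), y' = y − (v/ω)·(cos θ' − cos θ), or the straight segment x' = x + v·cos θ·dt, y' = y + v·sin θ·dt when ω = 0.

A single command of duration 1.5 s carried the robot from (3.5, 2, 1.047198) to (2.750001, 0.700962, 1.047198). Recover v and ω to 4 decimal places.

Δθ = 1.047198 − 1.047198 = 0.000000
ω = Δθ/dt = 0.000000/1.5 = 0.0000
ω = 0 → v = (Δx·cos θ + Δy·sin θ)/dt = -1.0000

v = -1.0000, ω = 0.0000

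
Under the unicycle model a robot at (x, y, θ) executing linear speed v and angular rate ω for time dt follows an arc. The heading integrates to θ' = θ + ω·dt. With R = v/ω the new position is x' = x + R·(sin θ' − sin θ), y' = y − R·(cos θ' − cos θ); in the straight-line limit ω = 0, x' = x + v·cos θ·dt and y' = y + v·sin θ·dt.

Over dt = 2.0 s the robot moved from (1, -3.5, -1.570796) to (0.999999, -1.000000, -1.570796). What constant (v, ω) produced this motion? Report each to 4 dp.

v = -1.2500, ω = 0.0000

Δθ = -1.570796 − -1.570796 = 0.000000
ω = Δθ/dt = 0.000000/2.0 = 0.0000
ω = 0 → v = (Δx·cos θ + Δy·sin θ)/dt = -1.2500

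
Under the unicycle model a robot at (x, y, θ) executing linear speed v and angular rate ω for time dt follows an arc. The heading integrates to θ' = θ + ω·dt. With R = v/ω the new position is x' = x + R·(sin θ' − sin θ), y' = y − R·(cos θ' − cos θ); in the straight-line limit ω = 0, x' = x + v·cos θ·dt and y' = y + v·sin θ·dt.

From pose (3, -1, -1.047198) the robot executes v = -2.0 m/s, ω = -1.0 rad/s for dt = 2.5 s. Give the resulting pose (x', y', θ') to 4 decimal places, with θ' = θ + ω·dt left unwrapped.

θ' = -1.0472 + -1.0·2.5 = -3.5472
R = v/ω = -2.0/-1.0 = 2.0000
x' = 3 + 2.0000·(sin -3.5472 − sin -1.0472) = 5.5212
y' = -1 − 2.0000·(cos -3.5472 − cos -1.0472) = 1.8377

(5.5212, 1.8377, -3.5472)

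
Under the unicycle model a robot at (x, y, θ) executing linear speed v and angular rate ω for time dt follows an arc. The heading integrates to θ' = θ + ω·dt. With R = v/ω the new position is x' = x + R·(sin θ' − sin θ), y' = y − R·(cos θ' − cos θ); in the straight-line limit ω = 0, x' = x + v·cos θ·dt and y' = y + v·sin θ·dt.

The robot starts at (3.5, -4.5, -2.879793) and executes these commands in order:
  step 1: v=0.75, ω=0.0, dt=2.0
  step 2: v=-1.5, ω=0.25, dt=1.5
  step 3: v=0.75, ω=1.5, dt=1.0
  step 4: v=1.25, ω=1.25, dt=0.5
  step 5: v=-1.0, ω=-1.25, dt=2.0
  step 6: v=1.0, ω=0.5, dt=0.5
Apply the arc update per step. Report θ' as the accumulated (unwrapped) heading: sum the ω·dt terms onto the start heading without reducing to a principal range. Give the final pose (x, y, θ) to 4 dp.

step 1: θ'=-2.8798 (straight) → pose (2.0511, -4.8882, -2.8798)
step 2: θ'=-2.5048 (R=-6.0000) → pose (4.0659, -3.9167, -2.5048)
step 3: θ'=-1.0048 (R=0.5000) → pose (3.9412, -4.5868, -1.0048)
step 4: θ'=-0.3798 (R=1.0000) → pose (4.4146, -4.9793, -0.3798)
step 5: θ'=-2.8798 (R=0.8000) → pose (4.5041, -3.4636, -2.8798)
step 6: θ'=-2.6298 (R=2.0000) → pose (4.0422, -3.6517, -2.6298)

(4.0422, -3.6517, -2.6298)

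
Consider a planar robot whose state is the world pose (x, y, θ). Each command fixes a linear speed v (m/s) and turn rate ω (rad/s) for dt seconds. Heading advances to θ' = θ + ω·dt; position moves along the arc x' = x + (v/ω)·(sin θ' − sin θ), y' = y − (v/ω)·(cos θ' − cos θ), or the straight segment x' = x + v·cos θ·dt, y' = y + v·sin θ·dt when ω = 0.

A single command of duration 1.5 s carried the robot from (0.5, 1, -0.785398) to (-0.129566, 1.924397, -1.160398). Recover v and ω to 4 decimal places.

v = -0.7500, ω = -0.2500

Δθ = -1.160398 − -0.785398 = -0.375000
ω = Δθ/dt = -0.375000/1.5 = -0.2500
R = −Δy/(cos θ' − cos θ) = 3.0000
v = R·ω = 3.0000·-0.2500 = -0.7500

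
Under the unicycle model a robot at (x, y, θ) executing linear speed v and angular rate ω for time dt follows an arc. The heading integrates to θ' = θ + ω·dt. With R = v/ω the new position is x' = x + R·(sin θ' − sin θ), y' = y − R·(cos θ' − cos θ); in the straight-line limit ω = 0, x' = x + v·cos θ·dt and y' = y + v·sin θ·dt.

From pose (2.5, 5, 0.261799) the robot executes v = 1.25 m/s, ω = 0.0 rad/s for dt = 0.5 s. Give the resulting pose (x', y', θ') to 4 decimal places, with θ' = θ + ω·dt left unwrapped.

(3.1037, 5.1618, 0.2618)

θ' = 0.2618 + 0.0·0.5 = 0.2618
ω = 0 → straight: x' = 2.5 + 1.25·cos(0.2618)·0.5 = 3.1037
y' = 5 + 1.25·sin(0.2618)·0.5 = 5.1618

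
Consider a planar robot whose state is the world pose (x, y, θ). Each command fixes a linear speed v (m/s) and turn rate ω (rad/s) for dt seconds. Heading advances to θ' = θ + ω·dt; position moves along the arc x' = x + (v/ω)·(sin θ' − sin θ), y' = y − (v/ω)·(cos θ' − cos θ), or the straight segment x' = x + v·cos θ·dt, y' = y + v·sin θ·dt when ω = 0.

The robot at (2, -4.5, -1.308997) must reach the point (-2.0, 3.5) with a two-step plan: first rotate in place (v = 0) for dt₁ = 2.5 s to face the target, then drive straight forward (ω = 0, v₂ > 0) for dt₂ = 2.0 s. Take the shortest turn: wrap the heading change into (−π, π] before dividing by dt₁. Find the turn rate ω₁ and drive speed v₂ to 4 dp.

ω₁ = -1.1759, v₂ = 4.4721

heading to target = atan2(3.5−-4.5, -2−2) = 2.0344
Δθ = wrap(2.0344 − -1.3090) = -2.9397; ω₁ = Δθ/dt₁ = -1.1759
distance = √((-2−2)² + (3.5−-4.5)²) = 8.9443; v₂ = distance/dt₂ = 4.4721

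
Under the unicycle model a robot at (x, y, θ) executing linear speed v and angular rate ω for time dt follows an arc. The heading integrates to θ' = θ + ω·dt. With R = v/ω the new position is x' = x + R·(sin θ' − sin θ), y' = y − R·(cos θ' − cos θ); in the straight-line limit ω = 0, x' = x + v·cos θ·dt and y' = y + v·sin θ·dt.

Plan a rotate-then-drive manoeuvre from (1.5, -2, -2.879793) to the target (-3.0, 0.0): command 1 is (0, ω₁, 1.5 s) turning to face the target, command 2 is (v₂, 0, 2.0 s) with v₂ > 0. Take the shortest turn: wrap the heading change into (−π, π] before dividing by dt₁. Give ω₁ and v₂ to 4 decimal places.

ω₁ = -0.4533, v₂ = 2.4622

heading to target = atan2(0−-2, -3−1.5) = 2.7234
Δθ = wrap(2.7234 − -2.8798) = -0.6800; ω₁ = Δθ/dt₁ = -0.4533
distance = √((-3−1.5)² + (0−-2)²) = 4.9244; v₂ = distance/dt₂ = 2.4622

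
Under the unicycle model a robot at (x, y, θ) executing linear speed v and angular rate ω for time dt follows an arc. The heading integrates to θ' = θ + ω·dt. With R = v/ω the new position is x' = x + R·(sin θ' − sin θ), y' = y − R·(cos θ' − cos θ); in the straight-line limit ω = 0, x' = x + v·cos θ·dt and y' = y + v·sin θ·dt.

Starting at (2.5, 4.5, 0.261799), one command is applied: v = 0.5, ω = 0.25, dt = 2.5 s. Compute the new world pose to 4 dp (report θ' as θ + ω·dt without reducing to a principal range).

θ' = 0.2618 + 0.25·2.5 = 0.8868
R = v/ω = 0.5/0.25 = 2.0000
x' = 2.5 + 2.0000·(sin 0.8868 − sin 0.2618) = 3.5325
y' = 4.5 − 2.0000·(cos 0.8868 − cos 0.2618) = 5.1681

(3.5325, 5.1681, 0.8868)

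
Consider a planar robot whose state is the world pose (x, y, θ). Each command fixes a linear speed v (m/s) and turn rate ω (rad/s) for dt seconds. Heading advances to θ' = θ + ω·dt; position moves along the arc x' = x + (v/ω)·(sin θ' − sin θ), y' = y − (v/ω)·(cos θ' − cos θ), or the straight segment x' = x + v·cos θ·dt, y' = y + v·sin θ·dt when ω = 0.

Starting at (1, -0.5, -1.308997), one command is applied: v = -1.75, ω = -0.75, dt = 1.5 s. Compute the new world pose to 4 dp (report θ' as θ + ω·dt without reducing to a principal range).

(1.7371, 1.8771, -2.4340)

θ' = -1.3090 + -0.75·1.5 = -2.4340
R = v/ω = -1.75/-0.75 = 2.3333
x' = 1 + 2.3333·(sin -2.4340 − sin -1.3090) = 1.7371
y' = -0.5 − 2.3333·(cos -2.4340 − cos -1.3090) = 1.8771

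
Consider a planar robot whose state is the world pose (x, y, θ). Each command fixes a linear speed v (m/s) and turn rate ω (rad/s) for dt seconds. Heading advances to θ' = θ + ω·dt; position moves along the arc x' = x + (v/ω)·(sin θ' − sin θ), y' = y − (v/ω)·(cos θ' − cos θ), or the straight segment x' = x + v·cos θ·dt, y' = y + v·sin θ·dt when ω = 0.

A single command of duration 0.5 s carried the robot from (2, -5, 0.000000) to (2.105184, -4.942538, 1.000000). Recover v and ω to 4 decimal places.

Δθ = 1.000000 − 0.000000 = 1.000000
ω = Δθ/dt = 1.000000/0.5 = 2.0000
R = Δx/(sin θ' − sin θ) = 0.1250
v = R·ω = 0.1250·2.0000 = 0.2500

v = 0.2500, ω = 2.0000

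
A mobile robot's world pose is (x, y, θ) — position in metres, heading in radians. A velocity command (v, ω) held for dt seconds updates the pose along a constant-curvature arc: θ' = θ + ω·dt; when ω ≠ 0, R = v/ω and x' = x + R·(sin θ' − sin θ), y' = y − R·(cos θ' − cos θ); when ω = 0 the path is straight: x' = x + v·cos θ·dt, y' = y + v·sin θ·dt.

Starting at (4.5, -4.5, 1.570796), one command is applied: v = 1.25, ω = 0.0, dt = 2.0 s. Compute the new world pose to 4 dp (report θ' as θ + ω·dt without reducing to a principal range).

(4.5000, -2.0000, 1.5708)

θ' = 1.5708 + 0.0·2.0 = 1.5708
ω = 0 → straight: x' = 4.5 + 1.25·cos(1.5708)·2.0 = 4.5000
y' = -4.5 + 1.25·sin(1.5708)·2.0 = -2.0000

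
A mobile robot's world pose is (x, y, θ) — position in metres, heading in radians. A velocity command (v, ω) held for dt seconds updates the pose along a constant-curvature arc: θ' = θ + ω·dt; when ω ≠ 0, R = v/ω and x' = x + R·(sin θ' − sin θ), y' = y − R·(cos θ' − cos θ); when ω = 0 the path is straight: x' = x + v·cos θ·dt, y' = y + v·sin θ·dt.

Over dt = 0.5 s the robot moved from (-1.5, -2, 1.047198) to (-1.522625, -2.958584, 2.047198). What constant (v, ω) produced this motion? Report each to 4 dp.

v = -2.0000, ω = 2.0000

Δθ = 2.047198 − 1.047198 = 1.000000
ω = Δθ/dt = 1.000000/0.5 = 2.0000
R = −Δy/(cos θ' − cos θ) = -1.0000
v = R·ω = -1.0000·2.0000 = -2.0000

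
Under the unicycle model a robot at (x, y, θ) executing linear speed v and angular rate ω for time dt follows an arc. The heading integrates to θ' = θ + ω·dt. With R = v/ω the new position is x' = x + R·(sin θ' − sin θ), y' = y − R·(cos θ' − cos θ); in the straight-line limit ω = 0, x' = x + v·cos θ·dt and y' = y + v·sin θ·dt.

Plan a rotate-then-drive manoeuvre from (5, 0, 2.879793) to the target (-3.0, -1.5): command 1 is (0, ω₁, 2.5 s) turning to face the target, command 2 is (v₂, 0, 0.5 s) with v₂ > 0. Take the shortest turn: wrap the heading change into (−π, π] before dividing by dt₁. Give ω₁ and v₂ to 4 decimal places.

ω₁ = 0.1789, v₂ = 16.2788

heading to target = atan2(-1.5−0, -3−5) = -2.9562
Δθ = wrap(-2.9562 − 2.8798) = 0.4471; ω₁ = Δθ/dt₁ = 0.1789
distance = √((-3−5)² + (-1.5−0)²) = 8.1394; v₂ = distance/dt₂ = 16.2788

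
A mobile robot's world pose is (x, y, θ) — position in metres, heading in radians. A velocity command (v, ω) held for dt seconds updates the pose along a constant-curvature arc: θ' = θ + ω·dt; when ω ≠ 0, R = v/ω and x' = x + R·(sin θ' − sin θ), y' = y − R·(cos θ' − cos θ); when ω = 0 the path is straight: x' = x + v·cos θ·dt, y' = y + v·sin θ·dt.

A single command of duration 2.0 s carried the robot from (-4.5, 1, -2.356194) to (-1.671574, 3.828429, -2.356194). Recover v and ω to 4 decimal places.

v = -2.0000, ω = 0.0000

Δθ = -2.356194 − -2.356194 = 0.000000
ω = Δθ/dt = 0.000000/2.0 = 0.0000
ω = 0 → v = (Δx·cos θ + Δy·sin θ)/dt = -2.0000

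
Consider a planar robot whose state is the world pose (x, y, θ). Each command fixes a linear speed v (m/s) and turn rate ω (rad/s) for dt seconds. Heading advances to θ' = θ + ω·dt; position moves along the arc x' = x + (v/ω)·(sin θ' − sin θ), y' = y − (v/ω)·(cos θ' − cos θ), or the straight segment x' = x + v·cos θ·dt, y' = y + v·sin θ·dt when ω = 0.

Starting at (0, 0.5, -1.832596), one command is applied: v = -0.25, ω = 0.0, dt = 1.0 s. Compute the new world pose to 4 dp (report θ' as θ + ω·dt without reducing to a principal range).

(0.0647, 0.7415, -1.8326)

θ' = -1.8326 + 0.0·1.0 = -1.8326
ω = 0 → straight: x' = 0 + -0.25·cos(-1.8326)·1.0 = 0.0647
y' = 0.5 + -0.25·sin(-1.8326)·1.0 = 0.7415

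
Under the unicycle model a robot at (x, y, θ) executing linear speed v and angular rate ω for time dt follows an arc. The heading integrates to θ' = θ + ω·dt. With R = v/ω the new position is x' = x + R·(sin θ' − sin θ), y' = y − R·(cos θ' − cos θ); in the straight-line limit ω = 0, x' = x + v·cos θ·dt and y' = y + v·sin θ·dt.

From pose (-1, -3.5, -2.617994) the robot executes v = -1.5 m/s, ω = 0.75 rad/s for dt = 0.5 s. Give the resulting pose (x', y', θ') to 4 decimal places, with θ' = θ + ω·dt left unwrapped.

θ' = -2.6180 + 0.75·0.5 = -2.2430
R = v/ω = -1.5/0.75 = -2.0000
x' = -1 + -2.0000·(sin -2.2430 − sin -2.6180) = -0.4351
y' = -3.5 − -2.0000·(cos -2.2430 − cos -2.6180) = -3.0134

(-0.4351, -3.0134, -2.2430)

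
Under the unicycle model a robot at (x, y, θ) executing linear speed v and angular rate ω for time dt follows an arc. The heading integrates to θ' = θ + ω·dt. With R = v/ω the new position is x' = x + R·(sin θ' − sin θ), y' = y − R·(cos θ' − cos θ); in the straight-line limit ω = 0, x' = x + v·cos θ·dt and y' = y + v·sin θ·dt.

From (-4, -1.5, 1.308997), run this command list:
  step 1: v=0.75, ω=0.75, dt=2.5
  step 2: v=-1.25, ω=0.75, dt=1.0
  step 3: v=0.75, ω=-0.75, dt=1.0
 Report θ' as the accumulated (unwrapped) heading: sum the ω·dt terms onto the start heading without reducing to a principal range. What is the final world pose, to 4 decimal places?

step 1: θ'=3.1840 (R=1.0000) → pose (-5.0083, -0.2421, 3.1840)
step 2: θ'=3.9340 (R=-1.6667) → pose (-3.8922, 0.2529, 3.9340)
step 3: θ'=3.1840 (R=-1.0000) → pose (-4.5619, -0.0441, 3.1840)

(-4.5619, -0.0441, 3.1840)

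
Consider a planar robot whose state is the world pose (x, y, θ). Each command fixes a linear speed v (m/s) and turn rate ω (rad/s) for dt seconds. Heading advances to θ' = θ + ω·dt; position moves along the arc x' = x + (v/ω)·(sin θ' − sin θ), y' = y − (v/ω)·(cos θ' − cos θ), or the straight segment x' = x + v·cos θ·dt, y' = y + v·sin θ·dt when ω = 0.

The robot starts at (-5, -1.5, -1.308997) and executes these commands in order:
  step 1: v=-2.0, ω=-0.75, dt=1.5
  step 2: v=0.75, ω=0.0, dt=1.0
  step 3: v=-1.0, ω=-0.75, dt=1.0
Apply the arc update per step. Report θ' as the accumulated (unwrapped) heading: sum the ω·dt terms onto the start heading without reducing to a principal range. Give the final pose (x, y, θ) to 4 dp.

step 1: θ'=-2.4340 (R=2.6667) → pose (-4.1576, 1.2167, -2.4340)
step 2: θ'=-2.4340 (straight) → pose (-4.7275, 0.7291, -2.4340)
step 3: θ'=-3.1840 (R=1.3333) → pose (-3.8043, 1.0480, -3.1840)

(-3.8043, 1.0480, -3.1840)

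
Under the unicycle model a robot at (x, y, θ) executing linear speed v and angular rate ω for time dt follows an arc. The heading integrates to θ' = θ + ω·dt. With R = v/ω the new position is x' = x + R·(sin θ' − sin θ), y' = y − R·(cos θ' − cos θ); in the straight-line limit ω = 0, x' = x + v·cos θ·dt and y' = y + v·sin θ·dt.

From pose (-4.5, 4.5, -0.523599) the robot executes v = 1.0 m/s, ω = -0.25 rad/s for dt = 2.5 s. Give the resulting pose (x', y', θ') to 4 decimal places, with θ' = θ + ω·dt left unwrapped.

θ' = -0.5236 + -0.25·2.5 = -1.1486
R = v/ω = 1.0/-0.25 = -4.0000
x' = -4.5 + -4.0000·(sin -1.1486 − sin -0.5236) = -2.8512
y' = 4.5 − -4.0000·(cos -1.1486 − cos -0.5236) = 2.6750

(-2.8512, 2.6750, -1.1486)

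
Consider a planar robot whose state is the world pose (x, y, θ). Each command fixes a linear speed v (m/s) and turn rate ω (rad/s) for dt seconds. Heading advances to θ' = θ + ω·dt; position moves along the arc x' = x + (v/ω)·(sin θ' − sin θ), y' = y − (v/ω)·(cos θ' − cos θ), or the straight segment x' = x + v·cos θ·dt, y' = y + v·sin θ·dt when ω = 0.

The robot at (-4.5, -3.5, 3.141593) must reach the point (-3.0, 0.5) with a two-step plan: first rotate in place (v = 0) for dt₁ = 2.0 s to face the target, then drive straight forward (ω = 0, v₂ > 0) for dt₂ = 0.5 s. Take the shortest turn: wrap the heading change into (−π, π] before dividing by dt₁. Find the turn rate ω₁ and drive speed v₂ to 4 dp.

heading to target = atan2(0.5−-3.5, -3−-4.5) = 1.2120
Δθ = wrap(1.2120 − 3.1416) = -1.9296; ω₁ = Δθ/dt₁ = -0.9648
distance = √((-3−-4.5)² + (0.5−-3.5)²) = 4.2720; v₂ = distance/dt₂ = 8.5440

ω₁ = -0.9648, v₂ = 8.5440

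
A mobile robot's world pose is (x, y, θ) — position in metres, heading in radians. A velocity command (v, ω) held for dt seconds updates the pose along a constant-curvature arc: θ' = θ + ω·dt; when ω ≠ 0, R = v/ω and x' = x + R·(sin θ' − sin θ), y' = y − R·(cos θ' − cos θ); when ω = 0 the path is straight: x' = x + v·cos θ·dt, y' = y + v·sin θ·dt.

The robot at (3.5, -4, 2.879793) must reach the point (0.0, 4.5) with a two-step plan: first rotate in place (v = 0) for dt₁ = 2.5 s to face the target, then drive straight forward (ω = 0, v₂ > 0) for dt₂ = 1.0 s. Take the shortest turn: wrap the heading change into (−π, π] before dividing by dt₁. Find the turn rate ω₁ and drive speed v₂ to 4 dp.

ω₁ = -0.3674, v₂ = 9.1924

heading to target = atan2(4.5−-4, 0−3.5) = 1.9614
Δθ = wrap(1.9614 − 2.8798) = -0.9184; ω₁ = Δθ/dt₁ = -0.3674
distance = √((0−3.5)² + (4.5−-4)²) = 9.1924; v₂ = distance/dt₂ = 9.1924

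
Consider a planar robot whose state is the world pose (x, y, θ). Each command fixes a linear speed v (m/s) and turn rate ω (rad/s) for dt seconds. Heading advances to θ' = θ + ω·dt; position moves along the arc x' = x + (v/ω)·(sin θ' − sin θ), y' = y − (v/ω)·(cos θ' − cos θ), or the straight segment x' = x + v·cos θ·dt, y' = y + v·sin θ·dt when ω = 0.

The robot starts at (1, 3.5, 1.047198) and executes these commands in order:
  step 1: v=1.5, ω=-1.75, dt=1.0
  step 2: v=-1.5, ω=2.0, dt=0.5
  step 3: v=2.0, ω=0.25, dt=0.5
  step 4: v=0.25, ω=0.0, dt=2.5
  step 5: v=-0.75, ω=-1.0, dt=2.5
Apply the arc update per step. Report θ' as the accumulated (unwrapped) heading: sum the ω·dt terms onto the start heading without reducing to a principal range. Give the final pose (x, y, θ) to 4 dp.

step 1: θ'=-0.7028 (R=-0.8571) → pose (2.2963, 3.7255, -0.7028)
step 2: θ'=0.2972 (R=-0.7500) → pose (1.5919, 3.8703, 0.2972)
step 3: θ'=0.4222 (R=8.0000) → pose (2.5273, 4.2221, 0.4222)
step 4: θ'=0.4222 (straight) → pose (3.0974, 4.4782, 0.4222)
step 5: θ'=-2.0778 (R=0.7500) → pose (2.1345, 5.5265, -2.0778)

(2.1345, 5.5265, -2.0778)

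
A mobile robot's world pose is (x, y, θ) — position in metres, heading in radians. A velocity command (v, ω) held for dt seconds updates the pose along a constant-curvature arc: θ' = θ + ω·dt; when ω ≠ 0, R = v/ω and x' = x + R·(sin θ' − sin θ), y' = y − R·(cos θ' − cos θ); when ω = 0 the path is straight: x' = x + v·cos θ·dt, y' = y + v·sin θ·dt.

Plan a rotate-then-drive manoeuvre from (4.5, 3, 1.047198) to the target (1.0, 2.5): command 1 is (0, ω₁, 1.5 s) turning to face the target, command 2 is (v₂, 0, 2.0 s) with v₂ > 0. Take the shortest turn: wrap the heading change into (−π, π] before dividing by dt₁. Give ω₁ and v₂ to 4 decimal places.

ω₁ = 1.4909, v₂ = 1.7678

heading to target = atan2(2.5−3, 1−4.5) = -2.9997
Δθ = wrap(-2.9997 − 1.0472) = 2.2363; ω₁ = Δθ/dt₁ = 1.4909
distance = √((1−4.5)² + (2.5−3)²) = 3.5355; v₂ = distance/dt₂ = 1.7678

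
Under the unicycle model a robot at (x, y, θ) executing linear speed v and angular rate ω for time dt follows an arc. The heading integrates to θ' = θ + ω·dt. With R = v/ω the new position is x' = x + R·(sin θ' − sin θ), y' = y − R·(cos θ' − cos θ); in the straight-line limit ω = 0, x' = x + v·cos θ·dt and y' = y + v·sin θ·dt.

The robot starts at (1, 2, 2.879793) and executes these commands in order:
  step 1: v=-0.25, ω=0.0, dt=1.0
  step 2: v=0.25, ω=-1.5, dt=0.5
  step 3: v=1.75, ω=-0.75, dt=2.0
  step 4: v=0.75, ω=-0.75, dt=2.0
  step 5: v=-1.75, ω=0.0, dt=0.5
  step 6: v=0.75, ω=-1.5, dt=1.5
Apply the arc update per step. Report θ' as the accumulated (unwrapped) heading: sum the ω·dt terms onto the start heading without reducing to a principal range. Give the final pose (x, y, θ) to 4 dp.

(2.1650, 4.8142, -3.1202)

step 1: θ'=2.8798 (straight) → pose (1.2415, 1.9353, 2.8798)
step 2: θ'=2.1298 (R=-0.1667) → pose (1.1433, 2.0079, 2.1298)
step 3: θ'=0.6298 (R=-2.3333) → pose (1.7472, 5.1310, 0.6298)
step 4: θ'=-0.8702 (R=-1.0000) → pose (3.1007, 4.9675, -0.8702)
step 5: θ'=-0.8702 (straight) → pose (2.5366, 5.6364, -0.8702)
step 6: θ'=-3.1202 (R=-0.5000) → pose (2.1650, 4.8142, -3.1202)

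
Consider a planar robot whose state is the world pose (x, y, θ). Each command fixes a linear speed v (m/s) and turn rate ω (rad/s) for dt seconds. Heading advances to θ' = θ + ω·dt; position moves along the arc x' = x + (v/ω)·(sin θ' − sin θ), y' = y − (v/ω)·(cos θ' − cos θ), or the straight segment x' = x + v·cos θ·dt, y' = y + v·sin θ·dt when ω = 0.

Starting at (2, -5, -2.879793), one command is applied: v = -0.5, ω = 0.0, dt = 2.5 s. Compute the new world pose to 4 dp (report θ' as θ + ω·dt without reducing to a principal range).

(3.2074, -4.6765, -2.8798)

θ' = -2.8798 + 0.0·2.5 = -2.8798
ω = 0 → straight: x' = 2 + -0.5·cos(-2.8798)·2.5 = 3.2074
y' = -5 + -0.5·sin(-2.8798)·2.5 = -4.6765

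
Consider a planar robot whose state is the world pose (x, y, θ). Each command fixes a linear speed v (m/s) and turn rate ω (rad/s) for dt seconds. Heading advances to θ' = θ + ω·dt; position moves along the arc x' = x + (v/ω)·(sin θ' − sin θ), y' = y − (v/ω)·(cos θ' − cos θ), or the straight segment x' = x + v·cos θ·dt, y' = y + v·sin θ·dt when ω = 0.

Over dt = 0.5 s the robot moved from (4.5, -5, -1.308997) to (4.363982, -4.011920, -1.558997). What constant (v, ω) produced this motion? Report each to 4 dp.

Δθ = -1.558997 − -1.308997 = -0.250000
ω = Δθ/dt = -0.250000/0.5 = -0.5000
R = −Δy/(cos θ' − cos θ) = 4.0000
v = R·ω = 4.0000·-0.5000 = -2.0000

v = -2.0000, ω = -0.5000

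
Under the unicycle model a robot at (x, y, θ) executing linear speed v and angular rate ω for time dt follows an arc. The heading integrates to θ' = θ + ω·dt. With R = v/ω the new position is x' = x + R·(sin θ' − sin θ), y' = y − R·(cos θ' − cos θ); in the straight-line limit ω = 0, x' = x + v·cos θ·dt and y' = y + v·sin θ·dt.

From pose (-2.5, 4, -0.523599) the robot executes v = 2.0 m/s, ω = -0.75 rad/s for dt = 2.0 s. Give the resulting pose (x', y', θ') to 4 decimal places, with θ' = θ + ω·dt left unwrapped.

θ' = -0.5236 + -0.75·2.0 = -2.0236
R = v/ω = 2.0/-0.75 = -2.6667
x' = -2.5 + -2.6667·(sin -2.0236 − sin -0.5236) = -1.4354
y' = 4 − -2.6667·(cos -2.0236 − cos -0.5236) = 0.5240

(-1.4354, 0.5240, -2.0236)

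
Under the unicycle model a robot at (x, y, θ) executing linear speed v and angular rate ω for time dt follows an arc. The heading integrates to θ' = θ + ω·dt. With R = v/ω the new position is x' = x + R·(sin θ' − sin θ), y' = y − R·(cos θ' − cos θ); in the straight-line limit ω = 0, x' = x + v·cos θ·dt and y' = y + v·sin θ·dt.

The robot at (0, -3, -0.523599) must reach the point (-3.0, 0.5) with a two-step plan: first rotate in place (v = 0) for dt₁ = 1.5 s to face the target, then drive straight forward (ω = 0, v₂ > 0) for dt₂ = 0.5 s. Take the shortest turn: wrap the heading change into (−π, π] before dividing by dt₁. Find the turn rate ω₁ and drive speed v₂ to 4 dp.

ω₁ = 1.8687, v₂ = 9.2195

heading to target = atan2(0.5−-3, -3−0) = 2.2794
Δθ = wrap(2.2794 − -0.5236) = 2.8030; ω₁ = Δθ/dt₁ = 1.8687
distance = √((-3−0)² + (0.5−-3)²) = 4.6098; v₂ = distance/dt₂ = 9.2195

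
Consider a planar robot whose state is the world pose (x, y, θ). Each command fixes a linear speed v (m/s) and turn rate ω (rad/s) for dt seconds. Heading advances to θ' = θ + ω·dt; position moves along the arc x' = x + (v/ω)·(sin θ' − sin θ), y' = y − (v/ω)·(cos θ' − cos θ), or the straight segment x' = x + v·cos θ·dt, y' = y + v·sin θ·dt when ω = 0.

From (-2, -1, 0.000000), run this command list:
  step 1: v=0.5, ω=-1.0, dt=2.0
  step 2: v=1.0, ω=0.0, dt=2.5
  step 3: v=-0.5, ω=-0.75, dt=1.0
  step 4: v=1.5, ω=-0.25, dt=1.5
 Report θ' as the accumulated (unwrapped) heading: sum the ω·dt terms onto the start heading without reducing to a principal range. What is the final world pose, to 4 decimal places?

(-4.4244, -4.0959, -3.1250)

step 1: θ'=-2.0000 (R=-0.5000) → pose (-1.5454, -1.7081, -2.0000)
step 2: θ'=-2.0000 (straight) → pose (-2.5857, -3.9813, -2.0000)
step 3: θ'=-2.7500 (R=0.6667) → pose (-2.2340, -3.6425, -2.7500)
step 4: θ'=-3.1250 (R=-6.0000) → pose (-4.4244, -4.0959, -3.1250)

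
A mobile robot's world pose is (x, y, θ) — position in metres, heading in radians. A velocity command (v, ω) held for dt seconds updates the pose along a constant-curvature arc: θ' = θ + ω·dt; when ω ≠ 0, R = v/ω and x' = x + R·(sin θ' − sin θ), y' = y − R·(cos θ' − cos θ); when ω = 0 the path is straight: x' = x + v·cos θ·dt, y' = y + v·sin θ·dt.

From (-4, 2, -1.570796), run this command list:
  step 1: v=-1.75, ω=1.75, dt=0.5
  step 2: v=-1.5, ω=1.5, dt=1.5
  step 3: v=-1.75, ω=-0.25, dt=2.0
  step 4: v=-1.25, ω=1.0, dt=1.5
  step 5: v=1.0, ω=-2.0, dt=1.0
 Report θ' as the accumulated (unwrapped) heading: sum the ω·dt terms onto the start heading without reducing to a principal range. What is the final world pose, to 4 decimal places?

(-6.5042, -2.1412, 0.5542)

step 1: θ'=-0.6958 (R=-1.0000) → pose (-4.3590, 2.7675, -0.6958)
step 2: θ'=1.5542 (R=-1.0000) → pose (-5.9999, 2.0166, 1.5542)
step 3: θ'=1.0542 (R=7.0000) → pose (-6.9123, -1.3247, 1.0542)
step 4: θ'=2.5542 (R=-1.2500) → pose (-6.5182, -2.9826, 2.5542)
step 5: θ'=0.5542 (R=-0.5000) → pose (-6.5042, -2.1412, 0.5542)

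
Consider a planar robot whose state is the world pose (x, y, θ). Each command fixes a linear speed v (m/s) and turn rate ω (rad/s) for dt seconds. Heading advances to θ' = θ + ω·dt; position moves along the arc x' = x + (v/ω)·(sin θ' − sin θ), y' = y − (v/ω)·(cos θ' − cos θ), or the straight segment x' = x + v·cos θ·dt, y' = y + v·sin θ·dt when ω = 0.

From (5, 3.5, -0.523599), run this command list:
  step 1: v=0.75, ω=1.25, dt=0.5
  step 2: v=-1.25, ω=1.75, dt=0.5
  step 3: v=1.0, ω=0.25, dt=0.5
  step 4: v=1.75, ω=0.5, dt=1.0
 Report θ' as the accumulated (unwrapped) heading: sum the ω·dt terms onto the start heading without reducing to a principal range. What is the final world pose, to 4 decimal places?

step 1: θ'=0.1014 (R=0.6000) → pose (5.3607, 3.4227, 0.1014)
step 2: θ'=0.9764 (R=-0.7143) → pose (4.8413, 3.1121, 0.9764)
step 3: θ'=1.1014 (R=4.0000) → pose (5.0947, 3.5427, 1.1014)
step 4: θ'=1.6014 (R=3.5000) → pose (5.4716, 5.2330, 1.6014)

(5.4716, 5.2330, 1.6014)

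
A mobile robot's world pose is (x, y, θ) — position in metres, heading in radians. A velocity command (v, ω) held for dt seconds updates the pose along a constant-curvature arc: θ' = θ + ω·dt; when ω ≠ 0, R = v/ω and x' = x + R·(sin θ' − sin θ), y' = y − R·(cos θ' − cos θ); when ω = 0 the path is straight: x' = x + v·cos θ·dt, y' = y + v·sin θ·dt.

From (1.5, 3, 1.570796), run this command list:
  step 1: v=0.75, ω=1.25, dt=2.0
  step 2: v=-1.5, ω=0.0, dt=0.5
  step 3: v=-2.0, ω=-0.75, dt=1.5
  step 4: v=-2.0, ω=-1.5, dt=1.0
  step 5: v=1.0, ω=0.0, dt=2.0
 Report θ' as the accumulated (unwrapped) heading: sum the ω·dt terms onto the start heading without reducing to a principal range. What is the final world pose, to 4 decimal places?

(4.8362, 5.4900, 1.4458)

step 1: θ'=4.0708 (R=0.6000) → pose (0.4193, 3.3591, 4.0708)
step 2: θ'=4.0708 (straight) → pose (0.8682, 3.9599, 4.0708)
step 3: θ'=2.9458 (R=2.6667) → pose (3.5233, 4.9797, 2.9458)
step 4: θ'=1.4458 (R=1.3333) → pose (4.5869, 3.5056, 1.4458)
step 5: θ'=1.4458 (straight) → pose (4.8362, 5.4900, 1.4458)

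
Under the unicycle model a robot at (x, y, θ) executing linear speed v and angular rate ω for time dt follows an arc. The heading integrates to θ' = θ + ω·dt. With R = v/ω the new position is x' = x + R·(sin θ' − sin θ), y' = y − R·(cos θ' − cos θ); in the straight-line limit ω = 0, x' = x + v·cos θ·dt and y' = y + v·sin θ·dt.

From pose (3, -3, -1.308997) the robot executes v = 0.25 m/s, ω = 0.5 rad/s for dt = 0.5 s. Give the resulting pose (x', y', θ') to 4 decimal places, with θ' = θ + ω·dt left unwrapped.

θ' = -1.3090 + 0.5·0.5 = -1.0590
R = v/ω = 0.25/0.5 = 0.5000
x' = 3 + 0.5000·(sin -1.0590 − sin -1.3090) = 3.0470
y' = -3 − 0.5000·(cos -1.0590 − cos -1.3090) = -3.1155

(3.0470, -3.1155, -1.0590)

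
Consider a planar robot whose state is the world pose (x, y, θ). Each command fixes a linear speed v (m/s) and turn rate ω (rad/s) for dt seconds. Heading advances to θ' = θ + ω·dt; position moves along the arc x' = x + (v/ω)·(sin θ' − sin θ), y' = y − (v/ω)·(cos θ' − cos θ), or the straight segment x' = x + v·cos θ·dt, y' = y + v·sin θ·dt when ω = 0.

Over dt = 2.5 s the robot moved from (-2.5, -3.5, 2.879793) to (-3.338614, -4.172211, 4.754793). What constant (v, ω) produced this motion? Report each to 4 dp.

v = 0.5000, ω = 0.7500

Δθ = 4.754793 − 2.879793 = 1.875000
ω = Δθ/dt = 1.875000/2.5 = 0.7500
R = Δx/(sin θ' − sin θ) = 0.6667
v = R·ω = 0.6667·0.7500 = 0.5000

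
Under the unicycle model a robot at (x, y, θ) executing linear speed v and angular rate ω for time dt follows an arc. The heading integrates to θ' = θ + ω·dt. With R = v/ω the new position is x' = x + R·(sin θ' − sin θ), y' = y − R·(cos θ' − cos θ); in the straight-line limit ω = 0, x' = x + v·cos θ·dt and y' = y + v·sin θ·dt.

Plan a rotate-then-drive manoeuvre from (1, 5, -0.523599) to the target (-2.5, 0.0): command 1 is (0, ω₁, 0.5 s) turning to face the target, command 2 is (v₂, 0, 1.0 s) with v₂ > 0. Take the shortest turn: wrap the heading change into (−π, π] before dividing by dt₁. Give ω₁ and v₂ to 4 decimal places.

heading to target = atan2(0−5, -2.5−1) = -2.1815
Δθ = wrap(-2.1815 − -0.5236) = -1.6579; ω₁ = Δθ/dt₁ = -3.3158
distance = √((-2.5−1)² + (0−5)²) = 6.1033; v₂ = distance/dt₂ = 6.1033

ω₁ = -3.3158, v₂ = 6.1033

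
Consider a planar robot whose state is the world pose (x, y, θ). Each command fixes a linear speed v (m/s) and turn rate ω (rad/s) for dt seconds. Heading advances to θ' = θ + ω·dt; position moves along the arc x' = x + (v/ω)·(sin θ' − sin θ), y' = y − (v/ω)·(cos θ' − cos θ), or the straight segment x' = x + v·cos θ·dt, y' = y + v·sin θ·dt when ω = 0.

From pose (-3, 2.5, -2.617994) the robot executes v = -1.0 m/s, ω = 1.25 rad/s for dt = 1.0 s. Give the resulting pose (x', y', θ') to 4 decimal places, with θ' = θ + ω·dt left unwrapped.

(-2.6164, 3.3540, -1.3680)

θ' = -2.6180 + 1.25·1.0 = -1.3680
R = v/ω = -1.0/1.25 = -0.8000
x' = -3 + -0.8000·(sin -1.3680 − sin -2.6180) = -2.6164
y' = 2.5 − -0.8000·(cos -1.3680 − cos -2.6180) = 3.3540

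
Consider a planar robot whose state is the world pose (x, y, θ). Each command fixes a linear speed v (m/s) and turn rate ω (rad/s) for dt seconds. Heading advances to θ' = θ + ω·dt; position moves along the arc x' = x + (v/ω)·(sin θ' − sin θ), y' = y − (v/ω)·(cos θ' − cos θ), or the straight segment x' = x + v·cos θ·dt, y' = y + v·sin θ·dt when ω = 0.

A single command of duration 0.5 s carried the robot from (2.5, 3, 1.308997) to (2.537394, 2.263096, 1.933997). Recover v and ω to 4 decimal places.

Δθ = 1.933997 − 1.308997 = 0.625000
ω = Δθ/dt = 0.625000/0.5 = 1.2500
R = −Δy/(cos θ' − cos θ) = -1.2000
v = R·ω = -1.2000·1.2500 = -1.5000

v = -1.5000, ω = 1.2500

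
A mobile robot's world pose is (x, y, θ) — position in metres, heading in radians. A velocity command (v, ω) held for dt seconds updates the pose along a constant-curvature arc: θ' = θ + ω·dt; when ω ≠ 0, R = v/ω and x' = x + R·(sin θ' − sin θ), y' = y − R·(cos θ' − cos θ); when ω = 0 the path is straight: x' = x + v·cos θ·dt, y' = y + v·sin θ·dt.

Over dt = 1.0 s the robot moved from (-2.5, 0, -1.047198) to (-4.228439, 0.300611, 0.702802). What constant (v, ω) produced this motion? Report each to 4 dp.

v = -2.0000, ω = 1.7500

Δθ = 0.702802 − -1.047198 = 1.750000
ω = Δθ/dt = 1.750000/1.0 = 1.7500
R = Δx/(sin θ' − sin θ) = -1.1429
v = R·ω = -1.1429·1.7500 = -2.0000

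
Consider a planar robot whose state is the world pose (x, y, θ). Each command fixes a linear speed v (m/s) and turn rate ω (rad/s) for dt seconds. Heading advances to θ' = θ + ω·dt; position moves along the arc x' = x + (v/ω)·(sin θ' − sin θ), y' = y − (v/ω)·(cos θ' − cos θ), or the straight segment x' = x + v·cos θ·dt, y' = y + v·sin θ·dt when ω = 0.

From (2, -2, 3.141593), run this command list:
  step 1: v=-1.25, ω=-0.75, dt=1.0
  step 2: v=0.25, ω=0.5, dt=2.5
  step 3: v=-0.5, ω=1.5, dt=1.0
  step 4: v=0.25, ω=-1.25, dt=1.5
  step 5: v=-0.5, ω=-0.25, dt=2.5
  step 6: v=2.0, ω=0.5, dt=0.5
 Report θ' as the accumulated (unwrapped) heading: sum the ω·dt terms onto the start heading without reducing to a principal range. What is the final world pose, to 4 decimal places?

step 1: θ'=2.3916 (R=1.6667) → pose (3.1361, -2.4472, 2.3916)
step 2: θ'=3.6416 (R=0.5000) → pose (2.5555, -2.3742, 3.6416)
step 3: θ'=5.1416 (R=-0.3333) → pose (2.6988, -1.9430, 5.1416)
step 4: θ'=3.2666 (R=-0.2000) → pose (2.5419, -2.2247, 3.2666)
step 5: θ'=2.6416 (R=2.0000) → pose (3.7501, -2.4539, 2.6416)
step 6: θ'=2.8916 (R=4.0000) → pose (2.8220, -2.0886, 2.8916)

(2.8220, -2.0886, 2.8916)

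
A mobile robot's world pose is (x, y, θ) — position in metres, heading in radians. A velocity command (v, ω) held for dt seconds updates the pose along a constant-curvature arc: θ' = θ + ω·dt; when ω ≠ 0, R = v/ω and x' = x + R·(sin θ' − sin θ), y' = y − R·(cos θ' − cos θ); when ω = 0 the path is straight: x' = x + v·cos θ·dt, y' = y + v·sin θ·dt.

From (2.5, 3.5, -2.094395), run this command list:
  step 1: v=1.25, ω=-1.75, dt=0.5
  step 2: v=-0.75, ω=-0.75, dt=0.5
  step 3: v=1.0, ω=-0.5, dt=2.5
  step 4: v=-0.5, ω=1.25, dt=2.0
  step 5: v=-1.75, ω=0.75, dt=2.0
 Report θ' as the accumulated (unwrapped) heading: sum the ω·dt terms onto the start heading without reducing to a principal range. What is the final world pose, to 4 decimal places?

step 1: θ'=-2.9694 (R=-0.7143) → pose (2.0038, 3.1534, -2.9694)
step 2: θ'=-3.3444 (R=1.0000) → pose (2.3766, 3.1477, -3.3444)
step 3: θ'=-4.5944 (R=-2.0000) → pose (0.7933, 4.8713, -4.5944)
step 4: θ'=-2.0944 (R=-0.4000) → pose (1.5369, 4.7184, -2.0944)
step 5: θ'=-0.5944 (R=-2.3333) → pose (0.8229, 7.8182, -0.5944)

(0.8229, 7.8182, -0.5944)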